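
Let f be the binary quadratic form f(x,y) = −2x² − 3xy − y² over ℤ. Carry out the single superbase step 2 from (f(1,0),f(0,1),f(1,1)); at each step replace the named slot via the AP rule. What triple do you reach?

start (-2,-1,-6) = (f(1,0),f(0,1),f(1,1))
replace slot 2: 2·((-2)+(-6)) − (-1) = -15 → (-2,-15,-6)

-2,-15,-6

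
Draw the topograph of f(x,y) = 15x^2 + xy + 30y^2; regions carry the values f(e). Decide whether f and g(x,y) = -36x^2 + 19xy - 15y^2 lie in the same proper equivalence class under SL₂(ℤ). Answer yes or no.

D₁ = -1799, D₂ = -1799
f: reduced (well bottom): (15,1,30) with a≤c, −a<b≤a
g is negative-definite; reduce −g:
−g: flip: (36,-19,15)→(15,19,36)
−g: translate: b→-11 (≡19 mod 30), so (15,19,36)→(15,-11,32)
−g: reduced (well bottom): (15,-11,32) with a≤c, −a<b≤a
flip sign back: reduced form of g is (-15,11,-32)
reduced forms (15, 1, 30) vs (-15, 11, -32) ⇒ inequivalent

no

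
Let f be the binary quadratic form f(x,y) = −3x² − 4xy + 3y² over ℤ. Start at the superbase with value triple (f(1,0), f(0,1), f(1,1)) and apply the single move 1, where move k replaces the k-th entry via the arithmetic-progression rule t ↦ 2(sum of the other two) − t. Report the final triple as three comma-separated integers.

start (-3,3,-4) = (f(1,0),f(0,1),f(1,1))
replace slot 1: 2·(3+(-4)) − (-3) = 1 → (1,3,-4)

1,3,-4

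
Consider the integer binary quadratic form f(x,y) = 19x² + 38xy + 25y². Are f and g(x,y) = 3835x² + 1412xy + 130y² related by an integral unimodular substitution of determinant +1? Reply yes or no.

D₁ = -456, D₂ = -456
f: translate: b→0 (≡38 mod 38), so (19,38,25)→(19,0,6)
f: flip: (19,0,6)→(6,0,19)
f: reduced (well bottom): (6,0,19) with a≤c, −a<b≤a
g: flip: (3835,1412,130)→(130,-1412,3835)
g: translate: b→-112 (≡-1412 mod 260), so (130,-1412,3835)→(130,-112,25)
g: flip: (130,-112,25)→(25,112,130)
g: translate: b→12 (≡112 mod 50), so (25,112,130)→(25,12,6)
g: flip: (25,12,6)→(6,-12,25)
g: translate: b→0 (≡-12 mod 12), so (6,-12,25)→(6,0,19)
g: reduced (well bottom): (6,0,19) with a≤c, −a<b≤a
reduced forms (6, 0, 19) vs (6, 0, 19) ⇒ equivalent

yes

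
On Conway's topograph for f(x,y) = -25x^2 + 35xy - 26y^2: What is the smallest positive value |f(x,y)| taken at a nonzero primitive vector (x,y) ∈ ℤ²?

translate: b→15 (≡-35 mod 50), so (25,-35,26)→(25,15,16)
flip: (25,15,16)→(16,-15,25)
reduced (well bottom): (16,-15,25) with a≤c, −a<b≤a
well minimum |f| = |-16| = 16 (negative-definite)

16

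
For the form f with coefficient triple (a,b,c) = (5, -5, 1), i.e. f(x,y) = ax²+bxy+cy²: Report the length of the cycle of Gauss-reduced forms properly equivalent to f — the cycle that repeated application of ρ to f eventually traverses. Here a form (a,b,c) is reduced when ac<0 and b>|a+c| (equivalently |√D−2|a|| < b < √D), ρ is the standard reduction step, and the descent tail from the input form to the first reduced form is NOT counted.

D = 5, ⌊√D⌋ = 2
descent: ρ → (1,1,-1)  [lands on river]
river: ρ → (-1,1,1)
ρ-cycle length = 2 (tail of 1 descent step not counted)

2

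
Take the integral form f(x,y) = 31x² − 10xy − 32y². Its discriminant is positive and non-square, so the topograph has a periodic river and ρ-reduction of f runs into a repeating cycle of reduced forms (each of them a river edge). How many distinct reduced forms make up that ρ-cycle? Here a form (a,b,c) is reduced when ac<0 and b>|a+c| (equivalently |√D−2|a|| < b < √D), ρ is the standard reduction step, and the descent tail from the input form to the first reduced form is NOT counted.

D = 4068, ⌊√D⌋ = 63
descent: ρ → (-32,10,31)  [lands on river]
river: ρ → (31,52,-11)
river: ρ → (-11,58,16)
river: ρ → (16,38,-41)
river: ρ → (-41,44,13)
river: ρ → (13,60,-9)
river: ρ → (-9,48,49)
river: ρ → (49,50,-8)
river: ρ → (-8,62,7)
river: ρ → (7,50,-56)
river: ρ → (-56,62,1)
river: ρ → (1,62,-56)
river: ρ → (-56,50,7)
river: ρ → (7,62,-8)
river: ρ → (-8,50,49)
river: ρ → (49,48,-9)
river: ρ → (-9,60,13)
river: ρ → (13,44,-41)
river: ρ → (-41,38,16)
river: ρ → (16,58,-11)
river: ρ → (-11,52,31)
river: ρ → (31,10,-32)
river: ρ → (-32,54,9)
river: ρ → (9,54,-32)
ρ-cycle length = 24 (tail of 1 descent step not counted)

24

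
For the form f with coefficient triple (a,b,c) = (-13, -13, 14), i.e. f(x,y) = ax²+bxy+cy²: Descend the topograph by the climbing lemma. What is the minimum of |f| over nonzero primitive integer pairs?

descent: ρ → (14,13,-13)  [lands on river]
river: ρ → (-13,13,14)
river: ρ → (14,15,-12)
river: ρ → (-12,9,17)
river: ρ → (17,25,-4)
river: ρ → (-4,23,23)
river: ρ → (23,23,-4)
river: ρ → (-4,25,17)
river: ρ → (17,9,-12)
river: ρ → (-12,15,14)
closes: descent 1, river 10
min |a| on river = 4

4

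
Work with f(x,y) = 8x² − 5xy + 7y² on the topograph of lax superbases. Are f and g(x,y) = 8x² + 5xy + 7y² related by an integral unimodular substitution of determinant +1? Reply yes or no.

D₁ = -199, D₂ = -199
f: flip: (8,-5,7)→(7,5,8)
f: reduced (well bottom): (7,5,8) with a≤c, −a<b≤a
g: flip: (8,5,7)→(7,-5,8)
g: reduced (well bottom): (7,-5,8) with a≤c, −a<b≤a
reduced forms (7, 5, 8) vs (7, -5, 8) ⇒ inequivalent

no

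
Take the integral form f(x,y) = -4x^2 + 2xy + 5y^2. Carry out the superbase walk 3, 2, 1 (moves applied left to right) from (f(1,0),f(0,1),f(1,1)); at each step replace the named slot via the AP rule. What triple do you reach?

start (-4,5,3) = (f(1,0),f(0,1),f(1,1))
replace slot 3: 2·((-4)+5) − 3 = -1 → (-4,5,-1)
replace slot 2: 2·((-4)+(-1)) − 5 = -15 → (-4,-15,-1)
replace slot 1: 2·((-15)+(-1)) − (-4) = -28 → (-28,-15,-1)

-28,-15,-1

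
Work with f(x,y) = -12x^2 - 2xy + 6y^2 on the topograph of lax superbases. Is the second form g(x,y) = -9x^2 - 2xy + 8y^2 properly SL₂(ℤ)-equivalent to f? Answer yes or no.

D₁ = 292, D₂ = 292
river cycle of f (length 18): (6, 14, -4), (-4, 10, 12), (12, 14, -2), (-2, 14, 12), (12, 10, -4), (-4, 14, 6), (6, 10, -8), (-8, 6, 8), (8, 10, -6), (-6, 14, 4), … (8 more)
river cycle of g (length 14): (8, 2, -9), (-9, 16, 1), (1, 16, -9), (-9, 2, 8), (8, 14, -3), (-3, 16, 3), (3, 14, -8), (-8, 2, 9), (9, 16, -1), (-1, 16, 9), … (4 more)
cycles differ ⇒ inequivalent

no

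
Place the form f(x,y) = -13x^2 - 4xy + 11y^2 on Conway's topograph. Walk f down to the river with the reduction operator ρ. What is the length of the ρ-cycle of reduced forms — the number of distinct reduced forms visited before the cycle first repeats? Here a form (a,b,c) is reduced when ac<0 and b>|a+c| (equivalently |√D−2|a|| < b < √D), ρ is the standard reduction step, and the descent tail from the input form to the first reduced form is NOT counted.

D = 588, ⌊√D⌋ = 24
descent: ρ → (11,4,-13)  [lands on river]
river: ρ → (-13,22,2)
river: ρ → (2,22,-13)
river: ρ → (-13,4,11)
river: ρ → (11,18,-6)
river: ρ → (-6,18,11)
ρ-cycle length = 6 (tail of 1 descent step not counted)

6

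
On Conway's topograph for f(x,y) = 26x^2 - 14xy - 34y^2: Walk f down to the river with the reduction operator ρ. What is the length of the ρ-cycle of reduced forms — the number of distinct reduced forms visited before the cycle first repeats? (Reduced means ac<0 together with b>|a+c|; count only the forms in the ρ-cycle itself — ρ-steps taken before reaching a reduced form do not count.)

D = 3732, ⌊√D⌋ = 61
descent: ρ → (-34,14,26)  [lands on river]
river: ρ → (26,38,-22)
river: ρ → (-22,50,14)
river: ρ → (14,34,-46)
river: ρ → (-46,58,2)
river: ρ → (2,58,-46)
river: ρ → (-46,34,14)
river: ρ → (14,50,-22)
river: ρ → (-22,38,26)
river: ρ → (26,14,-34)
river: ρ → (-34,54,6)
river: ρ → (6,54,-34)
ρ-cycle length = 12 (tail of 1 descent step not counted)

12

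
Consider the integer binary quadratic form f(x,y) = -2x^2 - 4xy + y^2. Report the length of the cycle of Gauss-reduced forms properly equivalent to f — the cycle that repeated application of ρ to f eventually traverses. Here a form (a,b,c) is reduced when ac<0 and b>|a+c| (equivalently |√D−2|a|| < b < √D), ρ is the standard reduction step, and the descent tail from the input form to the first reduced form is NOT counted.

D = 24, ⌊√D⌋ = 4
descent: ρ → (1,4,-2)  [lands on river]
river: ρ → (-2,4,1)
ρ-cycle length = 2 (tail of 1 descent step not counted)

2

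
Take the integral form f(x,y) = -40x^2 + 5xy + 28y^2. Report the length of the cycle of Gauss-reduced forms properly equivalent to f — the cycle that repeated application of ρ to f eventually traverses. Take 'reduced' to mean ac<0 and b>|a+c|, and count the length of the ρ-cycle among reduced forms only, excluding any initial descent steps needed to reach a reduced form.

D = 4505, ⌊√D⌋ = 67
descent: ρ → (28,51,-17)  [lands on river]
river: ρ → (-17,51,28)
river: ρ → (28,61,-7)
river: ρ → (-7,65,10)
river: ρ → (10,55,-37)
river: ρ → (-37,19,28)
river: ρ → (28,37,-28)
river: ρ → (-28,19,37)
river: ρ → (37,55,-10)
river: ρ → (-10,65,7)
river: ρ → (7,61,-28)
river: ρ → (-28,51,17)
river: ρ → (17,51,-28)
river: ρ → (-28,61,7)
river: ρ → (7,65,-10)
river: ρ → (-10,55,37)
river: ρ → (37,19,-28)
river: ρ → (-28,37,28)
river: ρ → (28,19,-37)
river: ρ → (-37,55,10)
river: ρ → (10,65,-7)
river: ρ → (-7,61,28)
ρ-cycle length = 22 (tail of 1 descent step not counted)

22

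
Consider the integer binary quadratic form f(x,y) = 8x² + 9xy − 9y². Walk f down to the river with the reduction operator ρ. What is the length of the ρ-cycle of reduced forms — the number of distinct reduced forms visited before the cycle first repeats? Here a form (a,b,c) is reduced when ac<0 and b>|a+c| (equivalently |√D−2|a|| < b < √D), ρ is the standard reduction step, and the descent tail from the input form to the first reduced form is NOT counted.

D = 369, ⌊√D⌋ = 19
river: ρ → (-9,9,8)
river: ρ → (8,7,-10)
river: ρ → (-10,13,5)
river: ρ → (5,17,-4)
river: ρ → (-4,15,9)
river: ρ → (9,3,-10)
river: ρ → (-10,17,2)
river: ρ → (2,19,-1)
river: ρ → (-1,19,2)
river: ρ → (2,17,-10)
river: ρ → (-10,3,9)
river: ρ → (9,15,-4)
river: ρ → (-4,17,5)
river: ρ → (5,13,-10)
river: ρ → (-10,7,8)
river: ρ → (8,9,-9)
ρ-cycle length = 16 (tail of 0 descent steps not counted)

16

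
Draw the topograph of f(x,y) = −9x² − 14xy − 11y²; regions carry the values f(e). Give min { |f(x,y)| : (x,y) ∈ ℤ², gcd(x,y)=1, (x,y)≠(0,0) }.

translate: b→-4 (≡14 mod 18), so (9,14,11)→(9,-4,6)
flip: (9,-4,6)→(6,4,9)
reduced (well bottom): (6,4,9) with a≤c, −a<b≤a
well minimum |f| = |-6| = 6 (negative-definite)

6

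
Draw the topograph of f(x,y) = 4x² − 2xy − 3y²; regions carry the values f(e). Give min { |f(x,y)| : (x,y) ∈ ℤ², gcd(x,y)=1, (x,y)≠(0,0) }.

descent: ρ → (-3,2,4)  [lands on river]
river: ρ → (4,6,-1)
river: ρ → (-1,6,4)
river: ρ → (4,2,-3)
river: ρ → (-3,4,3)
river: ρ → (3,2,-4)
river: ρ → (-4,6,1)
river: ρ → (1,6,-4)
river: ρ → (-4,2,3)
river: ρ → (3,4,-3)
closes: descent 1, river 10
min |a| on river = 1

1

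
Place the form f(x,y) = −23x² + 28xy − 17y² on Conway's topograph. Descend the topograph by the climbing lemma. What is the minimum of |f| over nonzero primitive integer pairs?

translate: b→18 (≡-28 mod 46), so (23,-28,17)→(23,18,12)
flip: (23,18,12)→(12,-18,23)
translate: b→6 (≡-18 mod 24), so (12,-18,23)→(12,6,17)
reduced (well bottom): (12,6,17) with a≤c, −a<b≤a
well minimum |f| = |-12| = 12 (negative-definite)

12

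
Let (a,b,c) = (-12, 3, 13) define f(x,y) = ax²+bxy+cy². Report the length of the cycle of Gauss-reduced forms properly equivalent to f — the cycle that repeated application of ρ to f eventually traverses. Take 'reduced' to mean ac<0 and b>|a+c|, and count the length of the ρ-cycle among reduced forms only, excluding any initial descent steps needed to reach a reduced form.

D = 633, ⌊√D⌋ = 25
river: ρ → (13,23,-2)
river: ρ → (-2,25,1)
river: ρ → (1,25,-2)
river: ρ → (-2,23,13)
river: ρ → (13,3,-12)
river: ρ → (-12,21,4)
river: ρ → (4,19,-17)
river: ρ → (-17,15,6)
river: ρ → (6,21,-8)
river: ρ → (-8,11,16)
river: ρ → (16,21,-3)
river: ρ → (-3,21,16)
river: ρ → (16,11,-8)
river: ρ → (-8,21,6)
river: ρ → (6,15,-17)
river: ρ → (-17,19,4)
river: ρ → (4,21,-12)
river: ρ → (-12,3,13)
ρ-cycle length = 18 (tail of 0 descent steps not counted)

18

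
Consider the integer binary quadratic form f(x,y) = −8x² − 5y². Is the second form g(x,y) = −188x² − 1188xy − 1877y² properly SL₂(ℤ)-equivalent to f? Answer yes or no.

D₁ = -160, D₂ = -160
f is negative-definite; reduce −f:
−f: flip: (8,0,5)→(5,0,8)
−f: reduced (well bottom): (5,0,8) with a≤c, −a<b≤a
flip sign back: reduced form of f is (-5,0,-8)
g is negative-definite; reduce −g:
−g: translate: b→60 (≡1188 mod 376), so (188,1188,1877)→(188,60,5)
−g: flip: (188,60,5)→(5,-60,188)
−g: translate: b→0 (≡-60 mod 10), so (5,-60,188)→(5,0,8)
−g: reduced (well bottom): (5,0,8) with a≤c, −a<b≤a
flip sign back: reduced form of g is (-5,0,-8)
reduced forms (-5, 0, -8) vs (-5, 0, -8) ⇒ equivalent

yes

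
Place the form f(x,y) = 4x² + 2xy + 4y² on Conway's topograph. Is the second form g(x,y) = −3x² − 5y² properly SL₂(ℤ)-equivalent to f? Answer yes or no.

D₁ = -60, D₂ = -60
f: reduced (well bottom): (4,2,4) with a≤c, −a<b≤a
g is negative-definite; reduce −g:
−g: reduced (well bottom): (3,0,5) with a≤c, −a<b≤a
flip sign back: reduced form of g is (-3,0,-5)
reduced forms (4, 2, 4) vs (-3, 0, -5) ⇒ inequivalent

no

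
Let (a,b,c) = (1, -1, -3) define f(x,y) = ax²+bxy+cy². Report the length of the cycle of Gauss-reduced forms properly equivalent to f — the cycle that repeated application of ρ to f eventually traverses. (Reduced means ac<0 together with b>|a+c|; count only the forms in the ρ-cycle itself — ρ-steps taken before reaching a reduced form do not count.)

D = 13, ⌊√D⌋ = 3
descent: ρ → (-3,1,1)
descent: ρ → (1,3,-1)  [lands on river]
river: ρ → (-1,3,1)
ρ-cycle length = 2 (tail of 2 descent steps not counted)

2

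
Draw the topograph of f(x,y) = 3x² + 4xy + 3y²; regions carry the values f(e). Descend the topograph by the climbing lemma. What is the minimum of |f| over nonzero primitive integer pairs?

translate: b→-2 (≡4 mod 6), so (3,4,3)→(3,-2,2)
flip: (3,-2,2)→(2,2,3)
reduced (well bottom): (2,2,3) with a≤c, −a<b≤a
well minimum = a = 2

2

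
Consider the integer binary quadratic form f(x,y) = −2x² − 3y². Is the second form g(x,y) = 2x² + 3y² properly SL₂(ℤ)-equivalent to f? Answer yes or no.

D₁ = -24, D₂ = -24
f is negative-definite; reduce −f:
−f: reduced (well bottom): (2,0,3) with a≤c, −a<b≤a
flip sign back: reduced form of f is (-2,0,-3)
g: reduced (well bottom): (2,0,3) with a≤c, −a<b≤a
reduced forms (-2, 0, -3) vs (2, 0, 3) ⇒ inequivalent

no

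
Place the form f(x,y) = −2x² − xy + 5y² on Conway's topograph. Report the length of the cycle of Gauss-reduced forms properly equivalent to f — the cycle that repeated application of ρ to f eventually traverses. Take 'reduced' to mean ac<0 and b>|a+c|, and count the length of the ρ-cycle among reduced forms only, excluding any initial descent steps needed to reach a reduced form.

D = 41, ⌊√D⌋ = 6
descent: ρ → (5,1,-2)
descent: ρ → (-2,3,4)  [lands on river]
river: ρ → (4,5,-1)
river: ρ → (-1,5,4)
river: ρ → (4,3,-2)
river: ρ → (-2,5,2)
river: ρ → (2,3,-4)
river: ρ → (-4,5,1)
river: ρ → (1,5,-4)
river: ρ → (-4,3,2)
river: ρ → (2,5,-2)
ρ-cycle length = 10 (tail of 2 descent steps not counted)

10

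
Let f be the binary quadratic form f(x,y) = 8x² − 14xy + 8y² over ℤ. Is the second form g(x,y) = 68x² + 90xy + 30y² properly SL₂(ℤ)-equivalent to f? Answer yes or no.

D₁ = -60, D₂ = -60
f: translate: b→2 (≡-14 mod 16), so (8,-14,8)→(8,2,2)
f: flip: (8,2,2)→(2,-2,8)
f: translate: b→2 (≡-2 mod 4), so (2,-2,8)→(2,2,8)
f: reduced (well bottom): (2,2,8) with a≤c, −a<b≤a
g: translate: b→-46 (≡90 mod 136), so (68,90,30)→(68,-46,8)
g: flip: (68,-46,8)→(8,46,68)
g: translate: b→-2 (≡46 mod 16), so (8,46,68)→(8,-2,2)
g: flip: (8,-2,2)→(2,2,8)
g: reduced (well bottom): (2,2,8) with a≤c, −a<b≤a
reduced forms (2, 2, 8) vs (2, 2, 8) ⇒ equivalent

yes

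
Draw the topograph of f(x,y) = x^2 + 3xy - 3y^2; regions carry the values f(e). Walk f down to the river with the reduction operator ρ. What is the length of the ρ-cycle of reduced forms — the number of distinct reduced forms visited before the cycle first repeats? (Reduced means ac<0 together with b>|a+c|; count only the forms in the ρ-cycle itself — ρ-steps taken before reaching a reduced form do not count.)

D = 21, ⌊√D⌋ = 4
river: ρ → (-3,3,1)
river: ρ → (1,3,-3)
ρ-cycle length = 2 (tail of 0 descent steps not counted)

2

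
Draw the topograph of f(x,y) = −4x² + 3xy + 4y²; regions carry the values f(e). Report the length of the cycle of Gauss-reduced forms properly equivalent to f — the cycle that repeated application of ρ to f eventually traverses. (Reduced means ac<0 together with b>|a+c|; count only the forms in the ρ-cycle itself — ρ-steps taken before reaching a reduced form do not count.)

D = 73, ⌊√D⌋ = 8
river: ρ → (4,5,-3)
river: ρ → (-3,7,2)
river: ρ → (2,5,-6)
river: ρ → (-6,7,1)
river: ρ → (1,7,-6)
river: ρ → (-6,5,2)
river: ρ → (2,7,-3)
river: ρ → (-3,5,4)
river: ρ → (4,3,-4)
river: ρ → (-4,5,3)
river: ρ → (3,7,-2)
river: ρ → (-2,5,6)
river: ρ → (6,7,-1)
river: ρ → (-1,7,6)
river: ρ → (6,5,-2)
river: ρ → (-2,7,3)
river: ρ → (3,5,-4)
river: ρ → (-4,3,4)
ρ-cycle length = 18 (tail of 0 descent steps not counted)

18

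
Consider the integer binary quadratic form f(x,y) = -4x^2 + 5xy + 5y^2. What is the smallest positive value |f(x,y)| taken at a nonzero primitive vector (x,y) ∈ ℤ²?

river: ρ → (5,5,-4)
river: ρ → (-4,3,6)
river: ρ → (6,9,-1)
river: ρ → (-1,9,6)
river: ρ → (6,3,-4)
river: ρ → (-4,5,5)
closes: descent 0, river 6
min |a| on river = 1

1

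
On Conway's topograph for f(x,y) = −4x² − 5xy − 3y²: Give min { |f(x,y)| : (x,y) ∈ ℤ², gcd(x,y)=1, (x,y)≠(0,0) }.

translate: b→-3 (≡5 mod 8), so (4,5,3)→(4,-3,2)
flip: (4,-3,2)→(2,3,4)
translate: b→-1 (≡3 mod 4), so (2,3,4)→(2,-1,3)
reduced (well bottom): (2,-1,3) with a≤c, −a<b≤a
well minimum |f| = |-2| = 2 (negative-definite)

2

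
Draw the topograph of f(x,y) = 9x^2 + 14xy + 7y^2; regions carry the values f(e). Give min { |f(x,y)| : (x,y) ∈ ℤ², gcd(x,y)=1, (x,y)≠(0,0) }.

translate: b→-4 (≡14 mod 18), so (9,14,7)→(9,-4,2)
flip: (9,-4,2)→(2,4,9)
translate: b→0 (≡4 mod 4), so (2,4,9)→(2,0,7)
reduced (well bottom): (2,0,7) with a≤c, −a<b≤a
well minimum = a = 2

2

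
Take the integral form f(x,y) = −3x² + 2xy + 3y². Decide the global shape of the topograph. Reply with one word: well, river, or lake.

D = b²−4ac = 2² − 4·(-3)·3 = 40
D > 0 non-square ⇒ indefinite ⇒ periodic river

river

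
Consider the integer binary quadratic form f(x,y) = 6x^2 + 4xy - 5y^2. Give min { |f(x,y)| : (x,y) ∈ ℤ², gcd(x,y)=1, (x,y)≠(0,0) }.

river: ρ → (-5,6,5)
river: ρ → (5,4,-6)
river: ρ → (-6,8,3)
river: ρ → (3,10,-3)
river: ρ → (-3,8,6)
river: ρ → (6,4,-5)
closes: descent 0, river 6
min |a| on river = 3

3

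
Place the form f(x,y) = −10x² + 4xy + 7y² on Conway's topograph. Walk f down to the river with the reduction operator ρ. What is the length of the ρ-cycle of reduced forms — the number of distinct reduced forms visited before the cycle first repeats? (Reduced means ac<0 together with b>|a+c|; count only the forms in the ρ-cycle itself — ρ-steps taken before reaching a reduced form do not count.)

D = 296, ⌊√D⌋ = 17
river: ρ → (7,10,-7)
river: ρ → (-7,4,10)
river: ρ → (10,16,-1)
river: ρ → (-1,16,10)
river: ρ → (10,4,-7)
river: ρ → (-7,10,7)
river: ρ → (7,4,-10)
river: ρ → (-10,16,1)
river: ρ → (1,16,-10)
river: ρ → (-10,4,7)
ρ-cycle length = 10 (tail of 0 descent steps not counted)

10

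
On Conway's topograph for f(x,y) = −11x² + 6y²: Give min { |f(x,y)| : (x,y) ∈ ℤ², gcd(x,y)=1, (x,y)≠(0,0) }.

descent: ρ → (6,12,-5)  [lands on river]
river: ρ → (-5,8,10)
river: ρ → (10,12,-3)
river: ρ → (-3,12,10)
river: ρ → (10,8,-5)
river: ρ → (-5,12,6)
closes: descent 1, river 6
min |a| on river = 3

3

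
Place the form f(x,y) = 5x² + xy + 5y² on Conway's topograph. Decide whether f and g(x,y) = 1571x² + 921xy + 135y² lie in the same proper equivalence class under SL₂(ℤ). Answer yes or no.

D₁ = -99, D₂ = -99
f: reduced (well bottom): (5,1,5) with a≤c, −a<b≤a
g: flip: (1571,921,135)→(135,-921,1571)
g: translate: b→-111 (≡-921 mod 270), so (135,-921,1571)→(135,-111,23)
g: flip: (135,-111,23)→(23,111,135)
g: translate: b→19 (≡111 mod 46), so (23,111,135)→(23,19,5)
g: flip: (23,19,5)→(5,-19,23)
g: translate: b→1 (≡-19 mod 10), so (5,-19,23)→(5,1,5)
g: reduced (well bottom): (5,1,5) with a≤c, −a<b≤a
reduced forms (5, 1, 5) vs (5, 1, 5) ⇒ equivalent

yes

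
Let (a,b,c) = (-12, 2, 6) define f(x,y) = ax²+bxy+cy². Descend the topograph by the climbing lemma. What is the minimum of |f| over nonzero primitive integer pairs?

descent: ρ → (6,10,-8)  [lands on river]
river: ρ → (-8,6,8)
river: ρ → (8,10,-6)
river: ρ → (-6,14,4)
river: ρ → (4,10,-12)
river: ρ → (-12,14,2)
river: ρ → (2,14,-12)
river: ρ → (-12,10,4)
river: ρ → (4,14,-6)
river: ρ → (-6,10,8)
river: ρ → (8,6,-8)
river: ρ → (-8,10,6)
river: ρ → (6,14,-4)
river: ρ → (-4,10,12)
river: ρ → (12,14,-2)
river: ρ → (-2,14,12)
river: ρ → (12,10,-4)
river: ρ → (-4,14,6)
closes: descent 1, river 18
min |a| on river = 2

2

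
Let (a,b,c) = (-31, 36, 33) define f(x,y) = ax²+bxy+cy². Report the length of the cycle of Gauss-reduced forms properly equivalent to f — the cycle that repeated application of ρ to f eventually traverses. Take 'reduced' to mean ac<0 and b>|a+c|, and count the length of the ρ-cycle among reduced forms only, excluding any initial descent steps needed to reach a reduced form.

D = 5388, ⌊√D⌋ = 73
river: ρ → (33,30,-34)
river: ρ → (-34,38,29)
river: ρ → (29,20,-43)
river: ρ → (-43,66,6)
river: ρ → (6,66,-43)
river: ρ → (-43,20,29)
river: ρ → (29,38,-34)
river: ρ → (-34,30,33)
river: ρ → (33,36,-31)
river: ρ → (-31,26,38)
river: ρ → (38,50,-19)
river: ρ → (-19,64,17)
river: ρ → (17,72,-3)
river: ρ → (-3,72,17)
river: ρ → (17,64,-19)
river: ρ → (-19,50,38)
river: ρ → (38,26,-31)
river: ρ → (-31,36,33)
ρ-cycle length = 18 (tail of 0 descent steps not counted)

18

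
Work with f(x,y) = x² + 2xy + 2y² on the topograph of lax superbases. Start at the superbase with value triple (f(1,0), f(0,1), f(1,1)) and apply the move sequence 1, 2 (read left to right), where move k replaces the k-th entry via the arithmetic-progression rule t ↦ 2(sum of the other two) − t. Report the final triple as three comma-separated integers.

start (1,2,5) = (f(1,0),f(0,1),f(1,1))
replace slot 1: 2·(2+5) − 1 = 13 → (13,2,5)
replace slot 2: 2·(13+5) − 2 = 34 → (13,34,5)

13,34,5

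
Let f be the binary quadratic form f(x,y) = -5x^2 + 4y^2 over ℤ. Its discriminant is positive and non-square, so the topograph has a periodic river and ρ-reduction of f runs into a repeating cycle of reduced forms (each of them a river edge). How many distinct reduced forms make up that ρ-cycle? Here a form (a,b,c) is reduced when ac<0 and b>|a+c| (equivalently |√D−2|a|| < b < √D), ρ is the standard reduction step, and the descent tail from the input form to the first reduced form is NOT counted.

D = 80, ⌊√D⌋ = 8
descent: ρ → (4,8,-1)  [lands on river]
river: ρ → (-1,8,4)
ρ-cycle length = 2 (tail of 1 descent step not counted)

2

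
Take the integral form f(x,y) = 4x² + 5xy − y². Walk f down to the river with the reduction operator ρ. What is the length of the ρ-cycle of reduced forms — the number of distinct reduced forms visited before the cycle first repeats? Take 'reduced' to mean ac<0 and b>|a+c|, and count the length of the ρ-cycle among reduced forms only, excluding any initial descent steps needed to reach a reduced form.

D = 41, ⌊√D⌋ = 6
river: ρ → (-1,5,4)
river: ρ → (4,3,-2)
river: ρ → (-2,5,2)
river: ρ → (2,3,-4)
river: ρ → (-4,5,1)
river: ρ → (1,5,-4)
river: ρ → (-4,3,2)
river: ρ → (2,5,-2)
river: ρ → (-2,3,4)
river: ρ → (4,5,-1)
ρ-cycle length = 10 (tail of 0 descent steps not counted)

10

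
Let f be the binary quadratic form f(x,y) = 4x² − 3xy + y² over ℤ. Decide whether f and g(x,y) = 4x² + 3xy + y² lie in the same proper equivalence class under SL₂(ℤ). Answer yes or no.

D₁ = -7, D₂ = -7
f: flip: (4,-3,1)→(1,3,4)
f: translate: b→1 (≡3 mod 2), so (1,3,4)→(1,1,2)
f: reduced (well bottom): (1,1,2) with a≤c, −a<b≤a
g: flip: (4,3,1)→(1,-3,4)
g: translate: b→1 (≡-3 mod 2), so (1,-3,4)→(1,1,2)
g: reduced (well bottom): (1,1,2) with a≤c, −a<b≤a
reduced forms (1, 1, 2) vs (1, 1, 2) ⇒ equivalent

yes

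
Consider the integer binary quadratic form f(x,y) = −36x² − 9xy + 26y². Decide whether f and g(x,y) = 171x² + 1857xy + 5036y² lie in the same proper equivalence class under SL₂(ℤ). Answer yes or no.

D₁ = 3825, D₂ = 3825
river cycle of f (length 24): (26, 61, -1), (-1, 61, 26), (26, 43, -19), (-19, 33, 36), (36, 39, -16), (-16, 57, 9), (9, 51, -34), (-34, 17, 26), (26, 35, -25), (-25, 15, 36), … (14 more)
river cycle of g (length 24): (26, 61, -1), (-1, 61, 26), (26, 43, -19), (-19, 33, 36), (36, 39, -16), (-16, 57, 9), (9, 51, -34), (-34, 17, 26), (26, 35, -25), (-25, 15, 36), … (14 more)
cycles coincide ⇒ equivalent

yes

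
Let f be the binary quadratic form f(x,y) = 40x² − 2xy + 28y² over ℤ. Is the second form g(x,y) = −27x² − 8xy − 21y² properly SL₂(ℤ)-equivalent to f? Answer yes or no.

D₁ = -4476, D₂ = -2204
discriminants differ ⇒ not SL₂(ℤ)-equivalent

no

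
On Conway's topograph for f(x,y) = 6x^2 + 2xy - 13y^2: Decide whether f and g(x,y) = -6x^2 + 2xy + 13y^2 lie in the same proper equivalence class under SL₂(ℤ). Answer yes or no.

D₁ = 316, D₂ = 316
river cycle of f (length 6): (6, 14, -5), (-5, 16, 3), (3, 14, -10), (-10, 6, 7), (7, 8, -9), (-9, 10, 6)
river cycle of g (length 6): (-6, 14, 5), (5, 16, -3), (-3, 14, 10), (10, 6, -7), (-7, 8, 9), (9, 10, -6)
cycles differ ⇒ inequivalent

no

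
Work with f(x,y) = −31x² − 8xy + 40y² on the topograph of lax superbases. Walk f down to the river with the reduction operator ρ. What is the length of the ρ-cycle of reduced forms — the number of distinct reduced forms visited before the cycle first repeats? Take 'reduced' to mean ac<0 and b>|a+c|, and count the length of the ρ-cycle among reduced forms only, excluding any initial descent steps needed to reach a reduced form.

D = 5024, ⌊√D⌋ = 70
descent: ρ → (40,8,-31)
descent: ρ → (-31,54,17)  [lands on river]
river: ρ → (17,48,-40)
river: ρ → (-40,32,25)
river: ρ → (25,68,-4)
river: ρ → (-4,68,25)
river: ρ → (25,32,-40)
river: ρ → (-40,48,17)
river: ρ → (17,54,-31)
river: ρ → (-31,70,1)
river: ρ → (1,70,-31)
ρ-cycle length = 10 (tail of 2 descent steps not counted)

10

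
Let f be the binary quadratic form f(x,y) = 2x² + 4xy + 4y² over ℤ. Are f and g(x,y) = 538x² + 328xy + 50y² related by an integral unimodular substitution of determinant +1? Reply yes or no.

D₁ = -16, D₂ = -16
f: translate: b→0 (≡4 mod 4), so (2,4,4)→(2,0,2)
f: reduced (well bottom): (2,0,2) with a≤c, −a<b≤a
g: flip: (538,328,50)→(50,-328,538)
g: translate: b→-28 (≡-328 mod 100), so (50,-328,538)→(50,-28,4)
g: flip: (50,-28,4)→(4,28,50)
g: translate: b→4 (≡28 mod 8), so (4,28,50)→(4,4,2)
g: flip: (4,4,2)→(2,-4,4)
g: translate: b→0 (≡-4 mod 4), so (2,-4,4)→(2,0,2)
g: reduced (well bottom): (2,0,2) with a≤c, −a<b≤a
reduced forms (2, 0, 2) vs (2, 0, 2) ⇒ equivalent

yes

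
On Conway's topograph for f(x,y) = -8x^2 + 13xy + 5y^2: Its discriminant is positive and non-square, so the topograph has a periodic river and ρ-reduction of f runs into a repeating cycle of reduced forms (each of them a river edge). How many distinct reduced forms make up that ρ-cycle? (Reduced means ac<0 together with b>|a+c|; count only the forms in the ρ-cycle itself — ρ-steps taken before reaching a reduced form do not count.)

D = 329, ⌊√D⌋ = 18
river: ρ → (5,17,-2)
river: ρ → (-2,15,13)
river: ρ → (13,11,-4)
river: ρ → (-4,13,10)
river: ρ → (10,7,-7)
river: ρ → (-7,7,10)
river: ρ → (10,13,-4)
river: ρ → (-4,11,13)
river: ρ → (13,15,-2)
river: ρ → (-2,17,5)
river: ρ → (5,13,-8)
river: ρ → (-8,3,10)
river: ρ → (10,17,-1)
river: ρ → (-1,17,10)
river: ρ → (10,3,-8)
river: ρ → (-8,13,5)
ρ-cycle length = 16 (tail of 0 descent steps not counted)

16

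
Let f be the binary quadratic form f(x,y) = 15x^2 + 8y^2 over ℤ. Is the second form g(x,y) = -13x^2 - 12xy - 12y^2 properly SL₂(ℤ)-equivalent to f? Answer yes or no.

D₁ = -480, D₂ = -480
f: flip: (15,0,8)→(8,0,15)
f: reduced (well bottom): (8,0,15) with a≤c, −a<b≤a
g is negative-definite; reduce −g:
−g: flip: (13,12,12)→(12,-12,13)
−g: translate: b→12 (≡-12 mod 24), so (12,-12,13)→(12,12,13)
−g: reduced (well bottom): (12,12,13) with a≤c, −a<b≤a
flip sign back: reduced form of g is (-12,-12,-13)
reduced forms (8, 0, 15) vs (-12, -12, -13) ⇒ inequivalent

no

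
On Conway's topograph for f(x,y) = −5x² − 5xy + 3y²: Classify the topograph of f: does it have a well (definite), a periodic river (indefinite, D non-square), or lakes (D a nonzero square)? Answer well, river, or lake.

D = b²−4ac = (-5)² − 4·(-5)·3 = 85
D > 0 non-square ⇒ indefinite ⇒ periodic river

river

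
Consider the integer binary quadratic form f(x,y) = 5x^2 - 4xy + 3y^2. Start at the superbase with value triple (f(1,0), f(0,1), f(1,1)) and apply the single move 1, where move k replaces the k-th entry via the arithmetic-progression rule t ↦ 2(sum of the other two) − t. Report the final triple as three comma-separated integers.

start (5,3,4) = (f(1,0),f(0,1),f(1,1))
replace slot 1: 2·(3+4) − 5 = 9 → (9,3,4)

9,3,4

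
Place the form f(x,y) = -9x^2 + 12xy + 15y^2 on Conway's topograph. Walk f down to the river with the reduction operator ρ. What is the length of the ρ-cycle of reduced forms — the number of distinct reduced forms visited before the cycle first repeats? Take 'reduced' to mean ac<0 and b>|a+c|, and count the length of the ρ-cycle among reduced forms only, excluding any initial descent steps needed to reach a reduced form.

D = 684, ⌊√D⌋ = 26
river: ρ → (15,18,-6)
river: ρ → (-6,18,15)
river: ρ → (15,12,-9)
river: ρ → (-9,24,3)
river: ρ → (3,24,-9)
river: ρ → (-9,12,15)
ρ-cycle length = 6 (tail of 0 descent steps not counted)

6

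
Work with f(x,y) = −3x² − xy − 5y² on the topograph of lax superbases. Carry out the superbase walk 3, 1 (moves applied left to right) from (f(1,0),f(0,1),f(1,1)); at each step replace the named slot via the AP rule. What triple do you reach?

start (-3,-5,-9) = (f(1,0),f(0,1),f(1,1))
replace slot 3: 2·((-3)+(-5)) − (-9) = -7 → (-3,-5,-7)
replace slot 1: 2·((-5)+(-7)) − (-3) = -21 → (-21,-5,-7)

-21,-5,-7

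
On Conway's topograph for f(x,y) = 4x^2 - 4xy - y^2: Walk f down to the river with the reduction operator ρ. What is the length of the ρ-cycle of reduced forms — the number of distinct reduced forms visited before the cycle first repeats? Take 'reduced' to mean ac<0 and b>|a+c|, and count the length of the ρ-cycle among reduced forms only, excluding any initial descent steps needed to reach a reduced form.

D = 32, ⌊√D⌋ = 5
descent: ρ → (-1,4,4)  [lands on river]
river: ρ → (4,4,-1)
ρ-cycle length = 2 (tail of 1 descent step not counted)

2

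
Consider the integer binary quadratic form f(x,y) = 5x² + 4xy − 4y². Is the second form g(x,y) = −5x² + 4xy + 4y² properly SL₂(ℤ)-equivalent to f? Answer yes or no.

D₁ = 96, D₂ = 96
river cycle of f (length 4): (-4, 4, 5), (5, 6, -3), (-3, 6, 5), (5, 4, -4)
river cycle of g (length 4): (4, 4, -5), (-5, 6, 3), (3, 6, -5), (-5, 4, 4)
cycles differ ⇒ inequivalent

no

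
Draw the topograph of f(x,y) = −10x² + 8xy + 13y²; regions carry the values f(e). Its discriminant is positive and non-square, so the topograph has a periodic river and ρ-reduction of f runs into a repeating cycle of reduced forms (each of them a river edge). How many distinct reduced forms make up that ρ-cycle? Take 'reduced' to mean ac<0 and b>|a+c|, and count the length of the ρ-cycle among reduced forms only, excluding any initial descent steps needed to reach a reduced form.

D = 584, ⌊√D⌋ = 24
river: ρ → (13,18,-5)
river: ρ → (-5,22,5)
river: ρ → (5,18,-13)
river: ρ → (-13,8,10)
river: ρ → (10,12,-11)
river: ρ → (-11,10,11)
river: ρ → (11,12,-10)
river: ρ → (-10,8,13)
ρ-cycle length = 8 (tail of 0 descent steps not counted)

8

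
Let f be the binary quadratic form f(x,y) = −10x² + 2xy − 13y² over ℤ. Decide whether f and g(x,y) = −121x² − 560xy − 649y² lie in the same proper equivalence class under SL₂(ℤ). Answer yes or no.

D₁ = -516, D₂ = -516
f is negative-definite; reduce −f:
−f: reduced (well bottom): (10,-2,13) with a≤c, −a<b≤a
flip sign back: reduced form of f is (-10,2,-13)
g is negative-definite; reduce −g:
−g: translate: b→76 (≡560 mod 242), so (121,560,649)→(121,76,13)
−g: flip: (121,76,13)→(13,-76,121)
−g: translate: b→2 (≡-76 mod 26), so (13,-76,121)→(13,2,10)
−g: flip: (13,2,10)→(10,-2,13)
−g: reduced (well bottom): (10,-2,13) with a≤c, −a<b≤a
flip sign back: reduced form of g is (-10,2,-13)
reduced forms (-10, 2, -13) vs (-10, 2, -13) ⇒ equivalent

yes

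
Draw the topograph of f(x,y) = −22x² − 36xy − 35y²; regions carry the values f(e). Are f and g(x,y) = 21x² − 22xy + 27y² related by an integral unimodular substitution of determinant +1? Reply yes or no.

D₁ = -1784, D₂ = -1784
f is negative-definite; reduce −f:
−f: translate: b→-8 (≡36 mod 44), so (22,36,35)→(22,-8,21)
−f: flip: (22,-8,21)→(21,8,22)
−f: reduced (well bottom): (21,8,22) with a≤c, −a<b≤a
flip sign back: reduced form of f is (-21,-8,-22)
g: translate: b→20 (≡-22 mod 42), so (21,-22,27)→(21,20,26)
g: reduced (well bottom): (21,20,26) with a≤c, −a<b≤a
reduced forms (-21, -8, -22) vs (21, 20, 26) ⇒ inequivalent

no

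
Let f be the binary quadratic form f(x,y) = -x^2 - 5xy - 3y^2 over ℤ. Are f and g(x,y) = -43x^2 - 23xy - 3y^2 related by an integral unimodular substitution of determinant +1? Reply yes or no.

D₁ = 13, D₂ = 13
river cycle of f (length 2): (1, 3, -1), (-1, 3, 1)
river cycle of g (length 2): (1, 3, -1), (-1, 3, 1)
cycles coincide ⇒ equivalent

yes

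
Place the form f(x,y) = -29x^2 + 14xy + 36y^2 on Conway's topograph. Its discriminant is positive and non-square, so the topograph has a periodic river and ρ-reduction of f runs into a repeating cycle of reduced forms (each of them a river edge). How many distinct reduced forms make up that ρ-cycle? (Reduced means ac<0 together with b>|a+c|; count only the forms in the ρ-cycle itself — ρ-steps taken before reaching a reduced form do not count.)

D = 4372, ⌊√D⌋ = 66
river: ρ → (36,58,-7)
river: ρ → (-7,54,52)
river: ρ → (52,50,-9)
river: ρ → (-9,58,28)
river: ρ → (28,54,-13)
river: ρ → (-13,50,36)
river: ρ → (36,22,-27)
river: ρ → (-27,32,31)
river: ρ → (31,30,-28)
river: ρ → (-28,26,33)
river: ρ → (33,40,-21)
river: ρ → (-21,44,29)
river: ρ → (29,14,-36)
river: ρ → (-36,58,7)
river: ρ → (7,54,-52)
river: ρ → (-52,50,9)
river: ρ → (9,58,-28)
river: ρ → (-28,54,13)
river: ρ → (13,50,-36)
river: ρ → (-36,22,27)
river: ρ → (27,32,-31)
river: ρ → (-31,30,28)
river: ρ → (28,26,-33)
river: ρ → (-33,40,21)
river: ρ → (21,44,-29)
river: ρ → (-29,14,36)
ρ-cycle length = 26 (tail of 0 descent steps not counted)

26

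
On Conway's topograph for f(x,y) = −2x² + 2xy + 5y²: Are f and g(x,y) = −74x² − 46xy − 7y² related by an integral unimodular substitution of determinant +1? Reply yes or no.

D₁ = 44, D₂ = 44
river cycle of f (length 2): (-2, 6, 1), (1, 6, -2)
river cycle of g (length 2): (1, 6, -2), (-2, 6, 1)
cycles coincide ⇒ equivalent

yes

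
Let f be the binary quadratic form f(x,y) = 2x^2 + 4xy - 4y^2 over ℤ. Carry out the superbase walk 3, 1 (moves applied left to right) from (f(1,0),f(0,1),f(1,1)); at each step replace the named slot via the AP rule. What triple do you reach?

start (2,-4,2) = (f(1,0),f(0,1),f(1,1))
replace slot 3: 2·(2+(-4)) − 2 = -6 → (2,-4,-6)
replace slot 1: 2·((-4)+(-6)) − 2 = -22 → (-22,-4,-6)

-22,-4,-6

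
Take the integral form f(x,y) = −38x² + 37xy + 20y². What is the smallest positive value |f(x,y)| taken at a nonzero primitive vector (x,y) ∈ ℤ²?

river: ρ → (20,43,-32)
river: ρ → (-32,21,31)
river: ρ → (31,41,-22)
river: ρ → (-22,47,25)
river: ρ → (25,53,-16)
river: ρ → (-16,43,40)
river: ρ → (40,37,-19)
river: ρ → (-19,39,38)
river: ρ → (38,37,-20)
river: ρ → (-20,43,32)
river: ρ → (32,21,-31)
river: ρ → (-31,41,22)
river: ρ → (22,47,-25)
river: ρ → (-25,53,16)
river: ρ → (16,43,-40)
river: ρ → (-40,37,19)
river: ρ → (19,39,-38)
river: ρ → (-38,37,20)
closes: descent 0, river 18
min |a| on river = 16

16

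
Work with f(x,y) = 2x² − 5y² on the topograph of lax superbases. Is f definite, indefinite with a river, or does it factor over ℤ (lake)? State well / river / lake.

D = b²−4ac = 0² − 4·2·(-5) = 40
D > 0 non-square ⇒ indefinite ⇒ periodic river

river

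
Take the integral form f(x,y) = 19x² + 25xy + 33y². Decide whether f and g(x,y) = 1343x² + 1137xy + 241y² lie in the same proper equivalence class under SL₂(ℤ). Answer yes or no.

D₁ = -1883, D₂ = -1883
f: translate: b→-13 (≡25 mod 38), so (19,25,33)→(19,-13,27)
f: reduced (well bottom): (19,-13,27) with a≤c, −a<b≤a
g: flip: (1343,1137,241)→(241,-1137,1343)
g: translate: b→-173 (≡-1137 mod 482), so (241,-1137,1343)→(241,-173,33)
g: flip: (241,-173,33)→(33,173,241)
g: translate: b→-25 (≡173 mod 66), so (33,173,241)→(33,-25,19)
g: flip: (33,-25,19)→(19,25,33)
g: translate: b→-13 (≡25 mod 38), so (19,25,33)→(19,-13,27)
g: reduced (well bottom): (19,-13,27) with a≤c, −a<b≤a
reduced forms (19, -13, 27) vs (19, -13, 27) ⇒ equivalent

yes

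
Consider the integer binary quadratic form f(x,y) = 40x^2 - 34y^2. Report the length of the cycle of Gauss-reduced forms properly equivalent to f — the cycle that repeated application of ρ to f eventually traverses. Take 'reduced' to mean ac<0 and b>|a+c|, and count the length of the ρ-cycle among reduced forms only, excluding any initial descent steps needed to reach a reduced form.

D = 5440, ⌊√D⌋ = 73
descent: ρ → (-34,68,6)  [lands on river]
river: ρ → (6,64,-56)
river: ρ → (-56,48,14)
river: ρ → (14,64,-24)
river: ρ → (-24,32,46)
river: ρ → (46,60,-10)
river: ρ → (-10,60,46)
river: ρ → (46,32,-24)
river: ρ → (-24,64,14)
river: ρ → (14,48,-56)
river: ρ → (-56,64,6)
river: ρ → (6,68,-34)
ρ-cycle length = 12 (tail of 1 descent step not counted)

12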